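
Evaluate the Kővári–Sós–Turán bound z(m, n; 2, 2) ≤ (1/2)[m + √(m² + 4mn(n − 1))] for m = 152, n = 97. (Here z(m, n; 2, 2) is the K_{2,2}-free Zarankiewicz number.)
z(152, 97; 2, 2) ≤ (1/2)[152 + √(152² + 4·152·97·96)] = (1/2)[152 + √5684800] = 1268.1409

Kővári–Sós–Turán: let r_1, ..., r_152 be the row sums and z = Σ r_i the total number of 1s. Each pair of columns can share at most one row with both entries 1 (else a 2×2 all-ones block appears), so Σ_i C(r_i, 2) ≤ C(97, 2) = 4656. By convexity Σ_i C(r_i, 2) ≥ 152·C(z/152, 2) = z(z − 152)/(2·152), giving z² − 152z − 152·97·96 ≤ 0 and hence z ≤ (1/2)[152 + √(23104 + 4·1415424)] = (1/2)[152 + √5684800] ≈ (1/2)(152 + 2384.2819) = 1268.1409.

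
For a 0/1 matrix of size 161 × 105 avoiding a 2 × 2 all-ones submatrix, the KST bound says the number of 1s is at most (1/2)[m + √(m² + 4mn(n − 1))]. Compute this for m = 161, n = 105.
z(161, 105; 2, 2) ≤ (1/2)[161 + √(161² + 4·161·105·104)] = (1/2)[161 + √7058401] = 1408.8826

Kővári–Sós–Turán: let r_1, ..., r_161 be the row sums and z = Σ r_i the total number of 1s. Each pair of columns can share at most one row with both entries 1 (else a 2×2 all-ones block appears), so Σ_i C(r_i, 2) ≤ C(105, 2) = 5460. By convexity Σ_i C(r_i, 2) ≥ 161·C(z/161, 2) = z(z − 161)/(2·161), giving z² − 161z − 161·105·104 ≤ 0 and hence z ≤ (1/2)[161 + √(25921 + 4·1758120)] = (1/2)[161 + √7058401] ≈ (1/2)(161 + 2656.7651) = 1408.8826.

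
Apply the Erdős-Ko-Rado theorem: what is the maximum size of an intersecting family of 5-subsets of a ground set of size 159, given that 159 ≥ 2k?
max |F| = C(158, 4) = 24992045

The Erdős-Ko-Rado theorem states: for n ≥ 2k, an intersecting family of k-subsets of an n-element set has size at most C(n − 1, k − 1), with equality for 'star' families {A ⊆ [n] : |A| = k, i ∈ A} (fix an element i). For n = 159, k = 5: C(158, 4) = 24992045.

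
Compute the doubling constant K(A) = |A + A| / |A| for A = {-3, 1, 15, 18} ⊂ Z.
K = |A + A| / |A| = 10/4 = 5/2

Enumerate A + A = {a + b : a, b ∈ A}. With |A| = 4, there are |A|^2 = 16 ordered sum pairs; collecting distinct values, A + A = {-6, -2, 2, 12, 15, 16, 19, 30, 33, 36}, so |A + A| = 10. Thus K = 10/4 = 5/2. For comparison, the minimum possible |A + A| over all 4-element sets is 2·4 − 1 = 7 (so min K = 7/4), attained only by arithmetic progressions.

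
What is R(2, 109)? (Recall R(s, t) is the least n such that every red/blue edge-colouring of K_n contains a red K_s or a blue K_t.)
R(2, 109) = 109

R(2, k) = k for all k ≥ 2: in a 2-colouring of K_k, either some edge is red (a red K_2) or all edges are blue (a blue K_k). And K_{108} coloured all-blue has no blue K_109, so R(2, 109) > 108. Hence R(2, 109) = 109.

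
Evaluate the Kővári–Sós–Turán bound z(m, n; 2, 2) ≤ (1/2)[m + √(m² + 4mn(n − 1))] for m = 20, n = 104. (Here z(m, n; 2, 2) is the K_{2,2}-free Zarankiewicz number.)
z(20, 104; 2, 2) ≤ (1/2)[20 + √(20² + 4·20·104·103)] = (1/2)[20 + √857360] = 472.9687

Kővári–Sós–Turán: let r_1, ..., r_20 be the row sums and z = Σ r_i the total number of 1s. Each pair of columns can share at most one row with both entries 1 (else a 2×2 all-ones block appears), so Σ_i C(r_i, 2) ≤ C(104, 2) = 5356. By convexity Σ_i C(r_i, 2) ≥ 20·C(z/20, 2) = z(z − 20)/(2·20), giving z² − 20z − 20·104·103 ≤ 0 and hence z ≤ (1/2)[20 + √(400 + 4·214240)] = (1/2)[20 + √857360] ≈ (1/2)(20 + 925.9374) = 472.9687.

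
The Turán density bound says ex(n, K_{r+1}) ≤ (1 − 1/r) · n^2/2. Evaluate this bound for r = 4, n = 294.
Turán density bound = (3/4) · 294^2/2 = 64827/2 ≈ 32413.5

Turán's theorem: ex(n, K_{r+1}) is achieved by the complete r-partite Turán graph T(n, r) with parts as balanced as possible, and is at most (1 − 1/r) · n^2/2. For r = 4, n = 294: the density bound is (3/4) · 86436/2 = 64827/2 ≈ 32413.5. The integer-valued extremum is e(T(294, 4)) = 32413, which is strictly less than the density bound 64827/2 since 4 ∤ 294 (the parts of T(294, 4) cannot all be equal).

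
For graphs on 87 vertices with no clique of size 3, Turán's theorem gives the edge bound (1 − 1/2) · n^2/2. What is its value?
Turán density bound = (1/2) · 87^2/2 = 7569/4 ≈ 1892.25

Turán's theorem: ex(n, K_{r+1}) is achieved by the complete r-partite Turán graph T(n, r) with parts as balanced as possible, and is at most (1 − 1/r) · n^2/2. For r = 2, n = 87: the density bound is (1/2) · 7569/2 = 7569/4 ≈ 1892.25. The integer-valued extremum is e(T(87, 2)) = 1892, which is strictly less than the density bound 7569/4 since 2 ∤ 87 (the parts of T(87, 2) cannot all be equal).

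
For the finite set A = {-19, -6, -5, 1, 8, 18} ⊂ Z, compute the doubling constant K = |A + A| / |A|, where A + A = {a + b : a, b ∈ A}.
K = |A + A| / |A| = 19/6

Enumerate A + A = {a + b : a, b ∈ A}. With |A| = 6, there are |A|^2 = 36 ordered sum pairs; collecting distinct values, A + A = {-38, -25, -24, -18, -12, -11, -10, -5, -4, -1, 2, 3, 9, 12, 13, 16, 19, 26, 36}, so |A + A| = 19. Thus K = 19/6. For comparison, the minimum possible |A + A| over all 6-element sets is 2·6 − 1 = 11 (so min K = 11/6), attained only by arithmetic progressions.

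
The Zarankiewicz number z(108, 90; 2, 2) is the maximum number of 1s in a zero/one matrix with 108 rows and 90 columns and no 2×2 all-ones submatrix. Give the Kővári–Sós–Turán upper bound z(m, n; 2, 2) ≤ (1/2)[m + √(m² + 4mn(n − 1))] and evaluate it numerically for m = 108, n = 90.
z(108, 90; 2, 2) ≤ (1/2)[108 + √(108² + 4·108·90·89)] = (1/2)[108 + √3471984] = 985.663

Kővári–Sós–Turán: let r_1, ..., r_108 be the row sums and z = Σ r_i the total number of 1s. Each pair of columns can share at most one row with both entries 1 (else a 2×2 all-ones block appears), so Σ_i C(r_i, 2) ≤ C(90, 2) = 4005. By convexity Σ_i C(r_i, 2) ≥ 108·C(z/108, 2) = z(z − 108)/(2·108), giving z² − 108z − 108·90·89 ≤ 0 and hence z ≤ (1/2)[108 + √(11664 + 4·865080)] = (1/2)[108 + √3471984] ≈ (1/2)(108 + 1863.3261) = 985.663.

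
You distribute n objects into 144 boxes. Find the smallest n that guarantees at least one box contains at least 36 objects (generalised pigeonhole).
n = (36 − 1)·144 + 1 = 5041

By the generalised pigeonhole principle, to guarantee some box contains ≥ r objects we need more than (r − 1) · k objects total. Threshold: n = (r − 1) · k + 1. With r = 36 and k = 144: n = 35 · 144 + 1 = 5040 + 1 = 5041. For n = 5040 = 35 · 144, we can put exactly 35 objects in every box, avoiding 36 in any single one — so 5041 is tight.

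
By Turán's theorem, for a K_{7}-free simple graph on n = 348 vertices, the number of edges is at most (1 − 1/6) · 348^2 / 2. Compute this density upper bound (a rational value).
Turán density bound = (5/6) · 348^2/2 = 50460

Turán's theorem: ex(n, K_{r+1}) is achieved by the complete r-partite Turán graph T(n, r) with parts as balanced as possible, and is at most (1 − 1/r) · n^2/2. For r = 6, n = 348: the density bound is (5/6) · 121104/2 = 50460. Since 6 ∣ 348, the Turán graph T(348, 6) has parts of equal size 58, and its edge count e(T(348, 6)) = 50460 attains the density bound exactly.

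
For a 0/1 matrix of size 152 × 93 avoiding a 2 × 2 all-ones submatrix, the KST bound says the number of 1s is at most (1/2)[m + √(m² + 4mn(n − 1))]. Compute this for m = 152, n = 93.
z(152, 93; 2, 2) ≤ (1/2)[152 + √(152² + 4·152·93·92)] = (1/2)[152 + √5225152] = 1218.9296

Kővári–Sós–Turán: let r_1, ..., r_152 be the row sums and z = Σ r_i the total number of 1s. Each pair of columns can share at most one row with both entries 1 (else a 2×2 all-ones block appears), so Σ_i C(r_i, 2) ≤ C(93, 2) = 4278. By convexity Σ_i C(r_i, 2) ≥ 152·C(z/152, 2) = z(z − 152)/(2·152), giving z² − 152z − 152·93·92 ≤ 0 and hence z ≤ (1/2)[152 + √(23104 + 4·1300512)] = (1/2)[152 + √5225152] ≈ (1/2)(152 + 2285.8591) = 1218.9296.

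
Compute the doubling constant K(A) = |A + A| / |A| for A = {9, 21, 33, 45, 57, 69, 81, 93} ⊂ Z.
K = |A + A| / |A| = 15/8

Enumerate A + A = {a + b : a, b ∈ A}. With |A| = 8, there are |A|^2 = 64 ordered sum pairs; collecting distinct values, A + A = {18, 30, 42, 54, 66, 78, 90, 102, 114, 126, 138, 150, 162, 174, 186}, so |A + A| = 15. Thus K = 15/8. Here |A + A| = 2|A| − 1 = 15, the minimum possible — so K = 15/8 is minimal, which holds iff A is an arithmetic progression.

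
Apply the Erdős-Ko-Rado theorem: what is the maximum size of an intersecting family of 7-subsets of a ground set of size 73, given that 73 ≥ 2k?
max |F| = C(72, 6) = 156238908

Erdős-Ko-Rado (1961): when n ≥ 2k, max |F| = C(n−1, k−1). The bound is attained by the star {A : i ∈ A} for any fixed i ∈ [n]. Here C(73−1, 7−1) = C(72, 6) = 156238908.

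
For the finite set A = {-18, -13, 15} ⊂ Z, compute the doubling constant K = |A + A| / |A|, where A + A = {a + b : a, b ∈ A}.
K = |A + A| / |A| = 6/3 = 2

Enumerate A + A = {a + b : a, b ∈ A}. With |A| = 3, there are |A|^2 = 9 ordered sum pairs; collecting distinct values, A + A = {-36, -31, -26, -3, 2, 30}, so |A + A| = 6. Thus K = 6/3 = 2. For comparison, the minimum possible |A + A| over all 3-element sets is 2·3 − 1 = 5 (so min K = 5/3), attained only by arithmetic progressions.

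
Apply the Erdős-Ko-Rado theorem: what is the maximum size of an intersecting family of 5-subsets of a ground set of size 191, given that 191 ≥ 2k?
max |F| = C(190, 4) = 52602165

The Erdős-Ko-Rado theorem states: for n ≥ 2k, an intersecting family of k-subsets of an n-element set has size at most C(n − 1, k − 1), with equality for 'star' families {A ⊆ [n] : |A| = k, i ∈ A} (fix an element i). For n = 191, k = 5: C(190, 4) = 52602165.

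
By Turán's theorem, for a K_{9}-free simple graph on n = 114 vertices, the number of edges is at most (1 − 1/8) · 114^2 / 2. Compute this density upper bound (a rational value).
Turán density bound = (7/8) · 114^2/2 = 22743/4 ≈ 5685.75

Turán's theorem: ex(n, K_{r+1}) is achieved by the complete r-partite Turán graph T(n, r) with parts as balanced as possible, and is at most (1 − 1/r) · n^2/2. For r = 8, n = 114: the density bound is (7/8) · 12996/2 = 22743/4 ≈ 5685.75. The integer-valued extremum is e(T(114, 8)) = 5685, which is strictly less than the density bound 22743/4 since 8 ∤ 114 (the parts of T(114, 8) cannot all be equal).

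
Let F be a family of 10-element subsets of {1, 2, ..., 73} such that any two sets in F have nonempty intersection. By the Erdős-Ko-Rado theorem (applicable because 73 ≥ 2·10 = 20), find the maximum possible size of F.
max |F| = C(72, 9) = 85113005120

The Erdős-Ko-Rado theorem states: for n ≥ 2k, an intersecting family of k-subsets of an n-element set has size at most C(n − 1, k − 1), with equality for 'star' families {A ⊆ [n] : |A| = k, i ∈ A} (fix an element i). For n = 73, k = 10: C(72, 9) = 85113005120.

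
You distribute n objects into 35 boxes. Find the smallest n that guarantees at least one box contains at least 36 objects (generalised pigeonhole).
n = (36 − 1)·35 + 1 = 1226

By the generalised pigeonhole principle, to guarantee some box contains ≥ r objects we need more than (r − 1) · k objects total. Threshold: n = (r − 1) · k + 1. With r = 36 and k = 35: n = 35 · 35 + 1 = 1225 + 1 = 1226. For n = 1225 = 35 · 35, we can put exactly 35 objects in every box, avoiding 36 in any single one — so 1226 is tight.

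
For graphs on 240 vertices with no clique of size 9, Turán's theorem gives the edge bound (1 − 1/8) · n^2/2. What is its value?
Turán density bound = (7/8) · 240^2/2 = 25200

Turán's theorem: ex(n, K_{r+1}) is achieved by the complete r-partite Turán graph T(n, r) with parts as balanced as possible, and is at most (1 − 1/r) · n^2/2. For r = 8, n = 240: the density bound is (7/8) · 57600/2 = 25200. Since 8 ∣ 240, the Turán graph T(240, 8) has parts of equal size 30, and its edge count e(T(240, 8)) = 25200 attains the density bound exactly.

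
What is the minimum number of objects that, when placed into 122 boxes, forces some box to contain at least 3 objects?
n = (3 − 1)·122 + 1 = 245

By the generalised pigeonhole principle, to guarantee some box contains ≥ r objects we need more than (r − 1) · k objects total. Threshold: n = (r − 1) · k + 1. With r = 3 and k = 122: n = 2 · 122 + 1 = 244 + 1 = 245. For n = 244 = 2 · 122, we can put exactly 2 objects in every box, avoiding 3 in any single one — so 245 is tight.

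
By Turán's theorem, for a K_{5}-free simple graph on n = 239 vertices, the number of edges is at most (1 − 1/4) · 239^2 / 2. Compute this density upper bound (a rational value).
Turán density bound = (3/4) · 239^2/2 = 171363/8 ≈ 21420.375

Turán's theorem: ex(n, K_{r+1}) is achieved by the complete r-partite Turán graph T(n, r) with parts as balanced as possible, and is at most (1 − 1/r) · n^2/2. For r = 4, n = 239: the density bound is (3/4) · 57121/2 = 171363/8 ≈ 21420.375. The integer-valued extremum is e(T(239, 4)) = 21420, which is strictly less than the density bound 171363/8 since 4 ∤ 239 (the parts of T(239, 4) cannot all be equal).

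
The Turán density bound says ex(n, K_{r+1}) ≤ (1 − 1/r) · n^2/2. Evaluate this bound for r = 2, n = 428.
Turán density bound = (1/2) · 428^2/2 = 45796

Turán's theorem: ex(n, K_{r+1}) is achieved by the complete r-partite Turán graph T(n, r) with parts as balanced as possible, and is at most (1 − 1/r) · n^2/2. For r = 2, n = 428: the density bound is (1/2) · 183184/2 = 45796. Since 2 ∣ 428, the Turán graph T(428, 2) has parts of equal size 214, and its edge count e(T(428, 2)) = 45796 attains the density bound exactly.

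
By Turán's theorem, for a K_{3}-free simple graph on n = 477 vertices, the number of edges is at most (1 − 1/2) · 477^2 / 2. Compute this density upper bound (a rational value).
Turán density bound = (1/2) · 477^2/2 = 227529/4 ≈ 56882.25

Turán's theorem: ex(n, K_{r+1}) is achieved by the complete r-partite Turán graph T(n, r) with parts as balanced as possible, and is at most (1 − 1/r) · n^2/2. For r = 2, n = 477: the density bound is (1/2) · 227529/2 = 227529/4 ≈ 56882.25. The integer-valued extremum is e(T(477, 2)) = 56882, which is strictly less than the density bound 227529/4 since 2 ∤ 477 (the parts of T(477, 2) cannot all be equal).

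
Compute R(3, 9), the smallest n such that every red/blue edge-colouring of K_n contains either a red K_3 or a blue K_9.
R(3, 9) = 36

Lower bound: an explicit 2-colouring of K_{35} (typically a Paley-type or other structured construction) avoids a red K_3 and a blue K_9, showing R(3, 9) > 35.
Upper bound: the simple Erdős–Szekeres recurrence only gives R(3, 9) ≤ 37; the tight bound R(3, 9) ≤ 36 requires a sharper case analysis (or computer search) of 2-colourings of K_{36}.
Hence R(3, 9) = 36.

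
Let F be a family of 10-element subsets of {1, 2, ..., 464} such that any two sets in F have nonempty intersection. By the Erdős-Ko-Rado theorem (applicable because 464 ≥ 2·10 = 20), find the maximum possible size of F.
max |F| = C(463, 9) = 2491662945612205365

Erdős-Ko-Rado (1961): when n ≥ 2k, max |F| = C(n−1, k−1). The bound is attained by the star {A : i ∈ A} for any fixed i ∈ [n]. Here C(464−1, 10−1) = C(463, 9) = 2491662945612205365.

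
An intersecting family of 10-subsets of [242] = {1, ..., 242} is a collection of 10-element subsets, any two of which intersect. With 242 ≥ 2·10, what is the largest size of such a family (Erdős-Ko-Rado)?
max |F| = C(241, 9) = 6497407405685690

Erdős-Ko-Rado (1961): when n ≥ 2k, max |F| = C(n−1, k−1). The bound is attained by the star {A : i ∈ A} for any fixed i ∈ [n]. Here C(242−1, 10−1) = C(241, 9) = 6497407405685690.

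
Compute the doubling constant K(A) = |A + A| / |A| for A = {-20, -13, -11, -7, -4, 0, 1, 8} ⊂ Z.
K = |A + A| / |A| = 30/8 = 15/4

Enumerate A + A = {a + b : a, b ∈ A}. With |A| = 8, there are |A|^2 = 64 ordered sum pairs; collecting distinct values, A + A = {-40, -33, -31, -27, -26, -24, -22, -20, -19, -18, -17, -15, -14, -13, -12, -11, -10, -8, -7, -6, -5, -4, -3, 0, 1, 2, 4, 8, 9, 16}, so |A + A| = 30. Thus K = 30/8 = 15/4. For comparison, the minimum possible |A + A| over all 8-element sets is 2·8 − 1 = 15 (so min K = 15/8), attained only by arithmetic progressions.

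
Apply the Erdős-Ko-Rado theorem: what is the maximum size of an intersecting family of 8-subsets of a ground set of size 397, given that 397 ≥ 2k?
max |F| = C(396, 7) = 287261847152280

The Erdős-Ko-Rado theorem states: for n ≥ 2k, an intersecting family of k-subsets of an n-element set has size at most C(n − 1, k − 1), with equality for 'star' families {A ⊆ [n] : |A| = k, i ∈ A} (fix an element i). For n = 397, k = 8: C(396, 7) = 287261847152280.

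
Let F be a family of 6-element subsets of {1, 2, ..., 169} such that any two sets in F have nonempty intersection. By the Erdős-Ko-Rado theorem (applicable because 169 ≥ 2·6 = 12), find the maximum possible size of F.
max |F| = C(168, 5) = 1050220248

Erdős-Ko-Rado (1961): when n ≥ 2k, max |F| = C(n−1, k−1). The bound is attained by the star {A : i ∈ A} for any fixed i ∈ [n]. Here C(169−1, 6−1) = C(168, 5) = 1050220248.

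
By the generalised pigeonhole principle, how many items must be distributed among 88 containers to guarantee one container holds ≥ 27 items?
n = (27 − 1)·88 + 1 = 2289

By the generalised pigeonhole principle, to guarantee some box contains ≥ r objects we need more than (r − 1) · k objects total. Threshold: n = (r − 1) · k + 1. With r = 27 and k = 88: n = 26 · 88 + 1 = 2288 + 1 = 2289. For n = 2288 = 26 · 88, we can put exactly 26 objects in every box, avoiding 27 in any single one — so 2289 is tight.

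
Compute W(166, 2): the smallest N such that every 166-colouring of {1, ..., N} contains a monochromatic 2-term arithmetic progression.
W(166, 2) = 166 + 1 = 167

A 2-term AP is any pair of integers, so a monochromatic 2-AP exists iff some colour is used at least twice. With 166 colours, the colouring i ↦ i on {1, ..., 166} uses each colour once, avoiding any monochromatic pair, so W(166, 2) > 166. For {1, ..., 167}, pigeonhole forces two integers of the same colour, which form a monochromatic 2-AP. Hence W(166, 2) = 167.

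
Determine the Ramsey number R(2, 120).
R(2, 120) = 120

R(2, k) = k for all k ≥ 2: in a 2-colouring of K_k, either some edge is red (a red K_2) or all edges are blue (a blue K_k). And K_{119} coloured all-blue has no blue K_120, so R(2, 120) > 119. Hence R(2, 120) = 120.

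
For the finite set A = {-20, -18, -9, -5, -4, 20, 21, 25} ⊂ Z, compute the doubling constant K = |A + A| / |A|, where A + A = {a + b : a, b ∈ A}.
K = |A + A| / |A| = 34/8 = 17/4

Enumerate A + A = {a + b : a, b ∈ A}. With |A| = 8, there are |A|^2 = 64 ordered sum pairs; collecting distinct values, A + A = {-40, -38, -36, -29, -27, -25, -24, -23, -22, -18, -14, -13, -10, -9, -8, 0, 1, 2, 3, 5, 7, 11, 12, 15, 16, 17, 20, 21, 40, 41, 42, 45, 46, 50}, so |A + A| = 34. Thus K = 34/8 = 17/4. For comparison, the minimum possible |A + A| over all 8-element sets is 2·8 − 1 = 15 (so min K = 15/8), attained only by arithmetic progressions.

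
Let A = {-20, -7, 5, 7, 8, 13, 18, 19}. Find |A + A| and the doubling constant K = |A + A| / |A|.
K = |A + A| / |A| = 32/8 = 4

Enumerate A + A = {a + b : a, b ∈ A}. With |A| = 8, there are |A|^2 = 64 ordered sum pairs; collecting distinct values, A + A = {-40, -27, -15, -14, -13, -12, -7, -2, -1, 0, 1, 6, 10, 11, 12, 13, 14, 15, 16, 18, 20, 21, 23, 24, 25, 26, 27, 31, 32, 36, 37, 38}, so |A + A| = 32. Thus K = 32/8 = 4. For comparison, the minimum possible |A + A| over all 8-element sets is 2·8 − 1 = 15 (so min K = 15/8), attained only by arithmetic progressions.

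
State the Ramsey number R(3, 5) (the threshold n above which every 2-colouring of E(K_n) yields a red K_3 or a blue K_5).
R(3, 5) = 14

Lower bound: an explicit 2-colouring of K_{13} (typically a Paley-type or other structured construction) avoids a red K_3 and a blue K_5, showing R(3, 5) > 13.
Upper bound: the Erdős–Szekeres recurrence R(r, t') ≤ R(r−1, t') + R(r, t'−1) yields R(3, 5) ≤ 14.
Hence R(3, 5) = 14.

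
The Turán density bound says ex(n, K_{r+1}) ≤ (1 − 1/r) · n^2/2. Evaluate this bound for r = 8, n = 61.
Turán density bound = (7/8) · 61^2/2 = 26047/16 ≈ 1627.9375

Turán's theorem: ex(n, K_{r+1}) is achieved by the complete r-partite Turán graph T(n, r) with parts as balanced as possible, and is at most (1 − 1/r) · n^2/2. For r = 8, n = 61: the density bound is (7/8) · 3721/2 = 26047/16 ≈ 1627.9375. The integer-valued extremum is e(T(61, 8)) = 1627, which is strictly less than the density bound 26047/16 since 8 ∤ 61 (the parts of T(61, 8) cannot all be equal).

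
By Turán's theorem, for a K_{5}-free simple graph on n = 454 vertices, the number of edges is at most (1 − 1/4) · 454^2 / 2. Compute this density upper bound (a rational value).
Turán density bound = (3/4) · 454^2/2 = 154587/2 ≈ 77293.5

Turán's theorem: ex(n, K_{r+1}) is achieved by the complete r-partite Turán graph T(n, r) with parts as balanced as possible, and is at most (1 − 1/r) · n^2/2. For r = 4, n = 454: the density bound is (3/4) · 206116/2 = 154587/2 ≈ 77293.5. The integer-valued extremum is e(T(454, 4)) = 77293, which is strictly less than the density bound 154587/2 since 4 ∤ 454 (the parts of T(454, 4) cannot all be equal).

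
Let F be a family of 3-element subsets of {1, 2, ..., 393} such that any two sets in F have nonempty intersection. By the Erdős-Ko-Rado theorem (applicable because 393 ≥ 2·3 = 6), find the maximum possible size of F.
max |F| = C(392, 2) = 76636

Erdős-Ko-Rado (1961): when n ≥ 2k, max |F| = C(n−1, k−1). The bound is attained by the star {A : i ∈ A} for any fixed i ∈ [n]. Here C(393−1, 3−1) = C(392, 2) = 76636.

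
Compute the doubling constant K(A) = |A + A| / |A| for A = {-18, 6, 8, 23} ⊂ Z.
K = |A + A| / |A| = 10/4 = 5/2

Enumerate A + A = {a + b : a, b ∈ A}. With |A| = 4, there are |A|^2 = 16 ordered sum pairs; collecting distinct values, A + A = {-36, -12, -10, 5, 12, 14, 16, 29, 31, 46}, so |A + A| = 10. Thus K = 10/4 = 5/2. For comparison, the minimum possible |A + A| over all 4-element sets is 2·4 − 1 = 7 (so min K = 7/4), attained only by arithmetic progressions.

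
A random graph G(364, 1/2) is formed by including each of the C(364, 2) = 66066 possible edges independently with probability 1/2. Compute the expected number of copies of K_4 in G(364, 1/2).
E[# K_4] = C(364, 4) · (1/2)^C(4, 2) = 719469751 / 2^6 = 11241714.859375

For each 4-subset S of vertices (there are C(364, 4) = 719469751 such S), let X_S = 1 if S induces a K_4 (all C(4, 2) = 6 edges present). Then P(X_S = 1) = (1/2)^6 = 1/64. By linearity of expectation, E[# K_4] = C(364, 4) · (1/2)^6 = 719469751 / 64 = 11241714.859375.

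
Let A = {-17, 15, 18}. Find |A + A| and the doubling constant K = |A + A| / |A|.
K = |A + A| / |A| = 6/3 = 2

Enumerate A + A = {a + b : a, b ∈ A}. With |A| = 3, there are |A|^2 = 9 ordered sum pairs; collecting distinct values, A + A = {-34, -2, 1, 30, 33, 36}, so |A + A| = 6. Thus K = 6/3 = 2. For comparison, the minimum possible |A + A| over all 3-element sets is 2·3 − 1 = 5 (so min K = 5/3), attained only by arithmetic progressions.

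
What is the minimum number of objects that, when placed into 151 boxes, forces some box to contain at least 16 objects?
n = (16 − 1)·151 + 1 = 2266

By the generalised pigeonhole principle, to guarantee some box contains ≥ r objects we need more than (r − 1) · k objects total. Threshold: n = (r − 1) · k + 1. With r = 16 and k = 151: n = 15 · 151 + 1 = 2265 + 1 = 2266. For n = 2265 = 15 · 151, we can put exactly 15 objects in every box, avoiding 16 in any single one — so 2266 is tight.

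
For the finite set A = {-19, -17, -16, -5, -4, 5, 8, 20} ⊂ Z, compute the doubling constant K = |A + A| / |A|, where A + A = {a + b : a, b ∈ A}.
K = |A + A| / |A| = 28/8 = 7/2

Enumerate A + A = {a + b : a, b ∈ A}. With |A| = 8, there are |A|^2 = 64 ordered sum pairs; collecting distinct values, A + A = {-38, -36, -35, -34, -33, -32, -24, -23, -22, -21, -20, -14, -12, -11, -10, -9, -8, 0, 1, 3, 4, 10, 13, 15, 16, 25, 28, 40}, so |A + A| = 28. Thus K = 28/8 = 7/2. For comparison, the minimum possible |A + A| over all 8-element sets is 2·8 − 1 = 15 (so min K = 15/8), attained only by arithmetic progressions.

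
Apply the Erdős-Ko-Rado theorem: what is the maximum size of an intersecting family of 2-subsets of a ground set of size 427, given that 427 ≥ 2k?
max |F| = C(426, 1) = 426

The Erdős-Ko-Rado theorem states: for n ≥ 2k, an intersecting family of k-subsets of an n-element set has size at most C(n − 1, k − 1), with equality for 'star' families {A ⊆ [n] : |A| = k, i ∈ A} (fix an element i). For n = 427, k = 2: C(426, 1) = 426.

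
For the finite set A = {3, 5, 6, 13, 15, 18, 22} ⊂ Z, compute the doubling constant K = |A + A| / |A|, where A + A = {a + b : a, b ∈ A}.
K = |A + A| / |A| = 25/7

Enumerate A + A = {a + b : a, b ∈ A}. With |A| = 7, there are |A|^2 = 49 ordered sum pairs; collecting distinct values, A + A = {6, 8, 9, 10, 11, 12, 16, 18, 19, 20, 21, 23, 24, 25, 26, 27, 28, 30, 31, 33, 35, 36, 37, 40, 44}, so |A + A| = 25. Thus K = 25/7. For comparison, the minimum possible |A + A| over all 7-element sets is 2·7 − 1 = 13 (so min K = 13/7), attained only by arithmetic progressions.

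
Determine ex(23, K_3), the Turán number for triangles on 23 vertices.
ex(23, K_3) = ⌊23^2/4⌋ = 132

Mantel (1907): a triangle-free graph on n vertices has at most ⌊n^2/4⌋ edges, with equality for the complete bipartite graph K_{⌊n/2⌋, ⌈n/2⌉}. For n = 23: ⌊23^2/4⌋ = ⌊529/4⌋ = 132. The extremal graph is K_{11, 12}, which has 11·12 = 132 edges.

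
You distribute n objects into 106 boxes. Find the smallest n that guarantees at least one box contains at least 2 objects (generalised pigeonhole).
n = (2 − 1)·106 + 1 = 107

By the generalised pigeonhole principle, to guarantee some box contains ≥ r objects we need more than (r − 1) · k objects total. Threshold: n = (r − 1) · k + 1. With r = 2 and k = 106: n = 1 · 106 + 1 = 106 + 1 = 107. For n = 106 = 1 · 106, we can put exactly 1 objects in every box, avoiding 2 in any single one — so 107 is tight.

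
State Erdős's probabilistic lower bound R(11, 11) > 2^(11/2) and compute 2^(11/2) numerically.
2^(11/2) = 45.2548; so R(11, 11) > 45.2548

Colour each edge of K_n uniformly at random with red/blue. The expected number of monochromatic K_11 is C(n, 11) · 2 · 2^(−C(11,2)). If C(n, 11) · 2^(1 − C(11,2)) < 1, then with positive probability no monochromatic K_11 exists, so R(11, 11) > n. The standard estimate C(n, 11) ≤ n^11/11! shows this inequality holds whenever n ≤ 2^(11/2) (since 11! · 2^(C(11,2) − 1) > 2^(11^2/2) ≥ n^11). Hence R(11, 11) > 2^(11/2) = 45.2548.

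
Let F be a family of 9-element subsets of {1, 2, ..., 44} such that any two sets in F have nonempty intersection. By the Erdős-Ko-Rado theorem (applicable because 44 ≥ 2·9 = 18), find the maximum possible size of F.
max |F| = C(43, 8) = 145008513

The Erdős-Ko-Rado theorem states: for n ≥ 2k, an intersecting family of k-subsets of an n-element set has size at most C(n − 1, k − 1), with equality for 'star' families {A ⊆ [n] : |A| = k, i ∈ A} (fix an element i). For n = 44, k = 9: C(43, 8) = 145008513.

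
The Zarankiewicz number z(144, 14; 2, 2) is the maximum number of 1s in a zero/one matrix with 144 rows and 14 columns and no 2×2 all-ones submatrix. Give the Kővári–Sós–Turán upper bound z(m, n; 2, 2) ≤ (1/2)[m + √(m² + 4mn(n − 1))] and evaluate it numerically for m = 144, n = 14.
z(144, 14; 2, 2) ≤ (1/2)[144 + √(144² + 4·144·14·13)] = (1/2)[144 + √125568] = 249.1779

Kővári–Sós–Turán: let r_1, ..., r_144 be the row sums and z = Σ r_i the total number of 1s. Each pair of columns can share at most one row with both entries 1 (else a 2×2 all-ones block appears), so Σ_i C(r_i, 2) ≤ C(14, 2) = 91. By convexity Σ_i C(r_i, 2) ≥ 144·C(z/144, 2) = z(z − 144)/(2·144), giving z² − 144z − 144·14·13 ≤ 0 and hence z ≤ (1/2)[144 + √(20736 + 4·26208)] = (1/2)[144 + √125568] ≈ (1/2)(144 + 354.3558) = 249.1779.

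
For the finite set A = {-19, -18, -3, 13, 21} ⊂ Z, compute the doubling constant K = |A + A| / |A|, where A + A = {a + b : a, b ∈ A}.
K = |A + A| / |A| = 14/5

Enumerate A + A = {a + b : a, b ∈ A}. With |A| = 5, there are |A|^2 = 25 ordered sum pairs; collecting distinct values, A + A = {-38, -37, -36, -22, -21, -6, -5, 2, 3, 10, 18, 26, 34, 42}, so |A + A| = 14. Thus K = 14/5. For comparison, the minimum possible |A + A| over all 5-element sets is 2·5 − 1 = 9 (so min K = 9/5), attained only by arithmetic progressions.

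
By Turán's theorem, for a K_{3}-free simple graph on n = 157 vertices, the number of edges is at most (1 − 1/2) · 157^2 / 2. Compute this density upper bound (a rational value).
Turán density bound = (1/2) · 157^2/2 = 24649/4 ≈ 6162.25

Turán's theorem: ex(n, K_{r+1}) is achieved by the complete r-partite Turán graph T(n, r) with parts as balanced as possible, and is at most (1 − 1/r) · n^2/2. For r = 2, n = 157: the density bound is (1/2) · 24649/2 = 24649/4 ≈ 6162.25. The integer-valued extremum is e(T(157, 2)) = 6162, which is strictly less than the density bound 24649/4 since 2 ∤ 157 (the parts of T(157, 2) cannot all be equal).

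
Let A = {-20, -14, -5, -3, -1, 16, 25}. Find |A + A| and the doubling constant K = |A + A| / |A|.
K = |A + A| / |A| = 25/7

Enumerate A + A = {a + b : a, b ∈ A}. With |A| = 7, there are |A|^2 = 49 ordered sum pairs; collecting distinct values, A + A = {-40, -34, -28, -25, -23, -21, -19, -17, -15, -10, -8, -6, -4, -2, 2, 5, 11, 13, 15, 20, 22, 24, 32, 41, 50}, so |A + A| = 25. Thus K = 25/7. For comparison, the minimum possible |A + A| over all 7-element sets is 2·7 − 1 = 13 (so min K = 13/7), attained only by arithmetic progressions.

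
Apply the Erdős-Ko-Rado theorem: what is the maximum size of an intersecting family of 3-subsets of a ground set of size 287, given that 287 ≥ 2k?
max |F| = C(286, 2) = 40755

Erdős-Ko-Rado (1961): when n ≥ 2k, max |F| = C(n−1, k−1). The bound is attained by the star {A : i ∈ A} for any fixed i ∈ [n]. Here C(287−1, 3−1) = C(286, 2) = 40755.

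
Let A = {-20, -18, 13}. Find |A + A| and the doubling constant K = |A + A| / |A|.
K = |A + A| / |A| = 6/3 = 2

Enumerate A + A = {a + b : a, b ∈ A}. With |A| = 3, there are |A|^2 = 9 ordered sum pairs; collecting distinct values, A + A = {-40, -38, -36, -7, -5, 26}, so |A + A| = 6. Thus K = 6/3 = 2. For comparison, the minimum possible |A + A| over all 3-element sets is 2·3 − 1 = 5 (so min K = 5/3), attained only by arithmetic progressions.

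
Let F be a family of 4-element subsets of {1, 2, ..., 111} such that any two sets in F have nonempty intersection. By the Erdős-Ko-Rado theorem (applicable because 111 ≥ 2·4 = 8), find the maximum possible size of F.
max |F| = C(110, 3) = 215820

The Erdős-Ko-Rado theorem states: for n ≥ 2k, an intersecting family of k-subsets of an n-element set has size at most C(n − 1, k − 1), with equality for 'star' families {A ⊆ [n] : |A| = k, i ∈ A} (fix an element i). For n = 111, k = 4: C(110, 3) = 215820.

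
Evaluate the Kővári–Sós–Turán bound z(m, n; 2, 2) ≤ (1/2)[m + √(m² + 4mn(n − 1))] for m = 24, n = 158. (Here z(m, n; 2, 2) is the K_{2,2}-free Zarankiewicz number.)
z(24, 158; 2, 2) ≤ (1/2)[24 + √(24² + 4·24·158·157)] = (1/2)[24 + √2381952] = 783.6787

Kővári–Sós–Turán: let r_1, ..., r_24 be the row sums and z = Σ r_i the total number of 1s. Each pair of columns can share at most one row with both entries 1 (else a 2×2 all-ones block appears), so Σ_i C(r_i, 2) ≤ C(158, 2) = 12403. By convexity Σ_i C(r_i, 2) ≥ 24·C(z/24, 2) = z(z − 24)/(2·24), giving z² − 24z − 24·158·157 ≤ 0 and hence z ≤ (1/2)[24 + √(576 + 4·595344)] = (1/2)[24 + √2381952] ≈ (1/2)(24 + 1543.3574) = 783.6787.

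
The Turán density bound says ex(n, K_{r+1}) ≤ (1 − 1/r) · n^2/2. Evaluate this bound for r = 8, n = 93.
Turán density bound = (7/8) · 93^2/2 = 60543/16 ≈ 3783.9375

Turán's theorem: ex(n, K_{r+1}) is achieved by the complete r-partite Turán graph T(n, r) with parts as balanced as possible, and is at most (1 − 1/r) · n^2/2. For r = 8, n = 93: the density bound is (7/8) · 8649/2 = 60543/16 ≈ 3783.9375. The integer-valued extremum is e(T(93, 8)) = 3783, which is strictly less than the density bound 60543/16 since 8 ∤ 93 (the parts of T(93, 8) cannot all be equal).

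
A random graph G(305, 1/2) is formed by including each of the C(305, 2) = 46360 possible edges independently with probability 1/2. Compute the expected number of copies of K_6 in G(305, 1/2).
E[# K_6] = C(305, 6) · (1/2)^C(6, 2) = 1064089721800 / 2^15 = 133011215225/4096 ≈ 32473441.217041

For each 6-subset S of vertices (there are C(305, 6) = 1064089721800 such S), let X_S = 1 if S induces a K_6 (all C(6, 2) = 15 edges present). Then P(X_S = 1) = (1/2)^15 = 1/32768. By linearity of expectation, E[# K_6] = C(305, 6) · (1/2)^15 = 1064089721800 / 32768 = 133011215225/4096 ≈ 32473441.217041.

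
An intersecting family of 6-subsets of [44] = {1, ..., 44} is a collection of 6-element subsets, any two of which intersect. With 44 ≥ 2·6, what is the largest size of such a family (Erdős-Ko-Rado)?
max |F| = C(43, 5) = 962598

The Erdős-Ko-Rado theorem states: for n ≥ 2k, an intersecting family of k-subsets of an n-element set has size at most C(n − 1, k − 1), with equality for 'star' families {A ⊆ [n] : |A| = k, i ∈ A} (fix an element i). For n = 44, k = 6: C(43, 5) = 962598.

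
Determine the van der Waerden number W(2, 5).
W(2, 5) = 178

W(2, 5) = 178. The lower bound W(2, 5) > 177 comes from an explicit good 2-colouring of [1, 177]; the upper bound W(2, 5) ≤ 178 was verified by exhaustive search over 2-colourings of [1, 178].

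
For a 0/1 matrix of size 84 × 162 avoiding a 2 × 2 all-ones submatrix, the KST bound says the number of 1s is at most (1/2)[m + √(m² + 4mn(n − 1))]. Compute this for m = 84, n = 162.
z(84, 162; 2, 2) ≤ (1/2)[84 + √(84² + 4·84·162·161)] = (1/2)[84 + √8770608] = 1522.7606

Kővári–Sós–Turán: let r_1, ..., r_84 be the row sums and z = Σ r_i the total number of 1s. Each pair of columns can share at most one row with both entries 1 (else a 2×2 all-ones block appears), so Σ_i C(r_i, 2) ≤ C(162, 2) = 13041. By convexity Σ_i C(r_i, 2) ≥ 84·C(z/84, 2) = z(z − 84)/(2·84), giving z² − 84z − 84·162·161 ≤ 0 and hence z ≤ (1/2)[84 + √(7056 + 4·2190888)] = (1/2)[84 + √8770608] ≈ (1/2)(84 + 2961.5212) = 1522.7606.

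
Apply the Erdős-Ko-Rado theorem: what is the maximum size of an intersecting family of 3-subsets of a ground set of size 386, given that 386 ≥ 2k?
max |F| = C(385, 2) = 73920

Erdős-Ko-Rado (1961): when n ≥ 2k, max |F| = C(n−1, k−1). The bound is attained by the star {A : i ∈ A} for any fixed i ∈ [n]. Here C(386−1, 3−1) = C(385, 2) = 73920.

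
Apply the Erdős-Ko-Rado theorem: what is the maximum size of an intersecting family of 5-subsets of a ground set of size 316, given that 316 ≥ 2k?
max |F| = C(315, 4) = 402464790

Erdős-Ko-Rado (1961): when n ≥ 2k, max |F| = C(n−1, k−1). The bound is attained by the star {A : i ∈ A} for any fixed i ∈ [n]. Here C(316−1, 5−1) = C(315, 4) = 402464790.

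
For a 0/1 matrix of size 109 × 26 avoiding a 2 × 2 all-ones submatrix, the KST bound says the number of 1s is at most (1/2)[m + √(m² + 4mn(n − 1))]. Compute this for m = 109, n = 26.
z(109, 26; 2, 2) ≤ (1/2)[109 + √(109² + 4·109·26·25)] = (1/2)[109 + √295281] = 326.1988

Kővári–Sós–Turán: let r_1, ..., r_109 be the row sums and z = Σ r_i the total number of 1s. Each pair of columns can share at most one row with both entries 1 (else a 2×2 all-ones block appears), so Σ_i C(r_i, 2) ≤ C(26, 2) = 325. By convexity Σ_i C(r_i, 2) ≥ 109·C(z/109, 2) = z(z − 109)/(2·109), giving z² − 109z − 109·26·25 ≤ 0 and hence z ≤ (1/2)[109 + √(11881 + 4·70850)] = (1/2)[109 + √295281] ≈ (1/2)(109 + 543.3976) = 326.1988.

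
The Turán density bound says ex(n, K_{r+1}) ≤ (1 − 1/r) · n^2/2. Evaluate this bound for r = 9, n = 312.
Turán density bound = (8/9) · 312^2/2 = 43264

Turán's theorem: ex(n, K_{r+1}) is achieved by the complete r-partite Turán graph T(n, r) with parts as balanced as possible, and is at most (1 − 1/r) · n^2/2. For r = 9, n = 312: the density bound is (8/9) · 97344/2 = 43264. The integer-valued extremum is e(T(312, 9)) = 43263, which is strictly less than the density bound 43264 since 9 ∤ 312 (the parts of T(312, 9) cannot all be equal).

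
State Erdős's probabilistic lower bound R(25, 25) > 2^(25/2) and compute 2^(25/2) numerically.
2^(25/2) = 5792.6188; so R(25, 25) > 5792.6188

Colour each edge of K_n uniformly at random with red/blue. The expected number of monochromatic K_25 is C(n, 25) · 2 · 2^(−C(25,2)). If C(n, 25) · 2^(1 − C(25,2)) < 1, then with positive probability no monochromatic K_25 exists, so R(25, 25) > n. The standard estimate C(n, 25) ≤ n^25/25! shows this inequality holds whenever n ≤ 2^(25/2) (since 25! · 2^(C(25,2) − 1) > 2^(25^2/2) ≥ n^25). Hence R(25, 25) > 2^(25/2) = 5792.6188.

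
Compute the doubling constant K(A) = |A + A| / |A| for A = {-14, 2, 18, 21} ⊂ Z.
K = |A + A| / |A| = 9/4

Enumerate A + A = {a + b : a, b ∈ A}. With |A| = 4, there are |A|^2 = 16 ordered sum pairs; collecting distinct values, A + A = {-28, -12, 4, 7, 20, 23, 36, 39, 42}, so |A + A| = 9. Thus K = 9/4. For comparison, the minimum possible |A + A| over all 4-element sets is 2·4 − 1 = 7 (so min K = 7/4), attained only by arithmetic progressions.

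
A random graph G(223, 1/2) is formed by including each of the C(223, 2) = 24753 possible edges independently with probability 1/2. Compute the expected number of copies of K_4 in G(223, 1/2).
E[# K_4] = C(223, 4) · (1/2)^C(4, 2) = 100290905 / 2^6 = 1567045.390625

For each 4-subset S of vertices (there are C(223, 4) = 100290905 such S), let X_S = 1 if S induces a K_4 (all C(4, 2) = 6 edges present). Then P(X_S = 1) = (1/2)^6 = 1/64. By linearity of expectation, E[# K_4] = C(223, 4) · (1/2)^6 = 100290905 / 64 = 1567045.390625.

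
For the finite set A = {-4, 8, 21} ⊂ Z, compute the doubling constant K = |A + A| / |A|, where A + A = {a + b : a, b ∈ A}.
K = |A + A| / |A| = 6/3 = 2

Enumerate A + A = {a + b : a, b ∈ A}. With |A| = 3, there are |A|^2 = 9 ordered sum pairs; collecting distinct values, A + A = {-8, 4, 16, 17, 29, 42}, so |A + A| = 6. Thus K = 6/3 = 2. For comparison, the minimum possible |A + A| over all 3-element sets is 2·3 − 1 = 5 (so min K = 5/3), attained only by arithmetic progressions.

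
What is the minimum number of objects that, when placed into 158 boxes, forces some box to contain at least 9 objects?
n = (9 − 1)·158 + 1 = 1265

By the generalised pigeonhole principle, to guarantee some box contains ≥ r objects we need more than (r − 1) · k objects total. Threshold: n = (r − 1) · k + 1. With r = 9 and k = 158: n = 8 · 158 + 1 = 1264 + 1 = 1265. For n = 1264 = 8 · 158, we can put exactly 8 objects in every box, avoiding 9 in any single one — so 1265 is tight.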